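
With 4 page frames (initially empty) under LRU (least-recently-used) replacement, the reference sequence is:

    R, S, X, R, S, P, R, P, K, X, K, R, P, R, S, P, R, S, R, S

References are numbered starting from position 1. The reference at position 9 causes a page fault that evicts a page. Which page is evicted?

pos 1: R -> fault, frames {R}
pos 2: S -> fault, frames {R,S}
pos 3: X -> fault, frames {R,S,X}
pos 4: R -> hit
pos 5: S -> hit
pos 6: P -> fault, frames {X,R,S,P}
pos 7: R -> hit
pos 8: P -> hit
pos 9: K -> fault, evict X, frames {S,R,P,K}
At position 9, page X is evicted.

X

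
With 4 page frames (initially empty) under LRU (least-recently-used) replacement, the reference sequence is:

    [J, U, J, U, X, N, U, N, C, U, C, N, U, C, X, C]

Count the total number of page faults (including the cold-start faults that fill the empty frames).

5

J -> miss, frames (J)
U -> miss, frames (J U)
J -> hit
U -> hit
X -> miss, frames (J U X)
N -> miss, frames (J U X N)
U -> hit
N -> hit
C -> miss, evict J, frames (X U N C)
U -> hit
C -> hit
N -> hit
U -> hit
C -> hit
X -> hit
C -> hit
Page faults: 5.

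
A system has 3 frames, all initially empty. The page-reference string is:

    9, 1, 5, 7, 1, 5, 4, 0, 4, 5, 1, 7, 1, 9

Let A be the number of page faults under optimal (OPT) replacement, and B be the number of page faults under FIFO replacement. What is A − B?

Under OPT: F F F F . . F F . . F F . F → 9 faults.
Under FIFO: F F F F . . F F . F F F . F → 10 faults.
A − B = 9 − 10 = -1.

-1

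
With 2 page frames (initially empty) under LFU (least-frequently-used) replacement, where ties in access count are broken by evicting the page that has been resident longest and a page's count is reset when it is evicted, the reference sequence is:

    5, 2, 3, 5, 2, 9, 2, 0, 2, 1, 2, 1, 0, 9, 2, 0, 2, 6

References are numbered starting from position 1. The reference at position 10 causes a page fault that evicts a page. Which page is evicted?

pos 1: 5 -> fault, frames [5]
pos 2: 2 -> fault, frames [5, 2]
pos 3: 3 -> fault, evict 5, frames [2, 3]
pos 4: 5 -> fault, evict 2, frames [3, 5]
pos 5: 2 -> fault, evict 3, frames [5, 2]
pos 6: 9 -> fault, evict 5, frames [2, 9]
pos 7: 2 -> hit
pos 8: 0 -> fault, evict 9, frames [2, 0]
pos 9: 2 -> hit
pos 10: 1 -> fault, evict 0, frames [2, 1]
At position 10, page 0 is evicted.

0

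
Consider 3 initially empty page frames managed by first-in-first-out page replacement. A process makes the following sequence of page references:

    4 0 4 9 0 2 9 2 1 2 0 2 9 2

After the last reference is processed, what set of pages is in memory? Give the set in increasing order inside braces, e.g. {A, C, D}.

4 -> miss, frames [4]
0 -> miss, frames [4, 0]
4 -> hit
9 -> miss, frames [4, 0, 9]
0 -> hit
2 -> miss, evict 4, frames [0, 9, 2]
9 -> hit
2 -> hit
1 -> miss, evict 0, frames [9, 2, 1]
2 -> hit
0 -> miss, evict 9, frames [2, 1, 0]
2 -> hit
9 -> miss, evict 2, frames [1, 0, 9]
2 -> miss, evict 1, frames [0, 9, 2]

{0, 2, 9}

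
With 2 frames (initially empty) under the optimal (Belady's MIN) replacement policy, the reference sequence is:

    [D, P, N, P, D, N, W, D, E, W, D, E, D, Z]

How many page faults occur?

8

D -> miss, frames [D]
P -> miss, frames [D, P]
N -> miss, evict D, frames [P, N]
P -> hit
D -> miss, evict P, frames [N, D]
N -> hit
W -> miss, evict N, frames [D, W]
D -> hit
E -> miss, evict D, frames [W, E]
W -> hit
D -> miss, evict W, frames [E, D]
E -> hit
D -> hit
Z -> miss, evict D, frames [E, Z]
Page faults: 8.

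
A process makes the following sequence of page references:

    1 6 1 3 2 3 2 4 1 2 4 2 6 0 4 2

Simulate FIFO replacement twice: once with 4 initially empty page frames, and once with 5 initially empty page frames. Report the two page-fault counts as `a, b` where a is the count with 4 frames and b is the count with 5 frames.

9, 6

4 frames: F F . F F . . F F . . . F F . F → 9 faults.
5 frames: F F . F F . . F . . . . . F . . → 6 faults.
6 < 9: adding a frame reduced faults, as is typical.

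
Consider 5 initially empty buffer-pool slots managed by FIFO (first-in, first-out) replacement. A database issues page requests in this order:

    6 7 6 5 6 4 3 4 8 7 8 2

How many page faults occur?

6 -> fault, frames {6}
7 -> fault, frames {6,7}
6 -> hit
5 -> fault, frames {6,7,5}
6 -> hit
4 -> fault, frames {6,7,5,4}
3 -> fault, frames {6,7,5,4,3}
4 -> hit
8 -> fault, evict 6, frames {7,5,4,3,8}
7 -> hit
8 -> hit
2 -> fault, evict 7, frames {5,4,3,8,2}
Page faults: 7.

7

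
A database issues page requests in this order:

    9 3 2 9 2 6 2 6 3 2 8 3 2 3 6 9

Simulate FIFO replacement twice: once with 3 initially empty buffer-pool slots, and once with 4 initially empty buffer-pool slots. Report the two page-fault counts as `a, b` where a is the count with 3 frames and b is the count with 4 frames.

3 frames: F F F . . F . . . . F F F . F F → 9 faults.
4 frames: F F F . . F . . . . F . . . . F → 6 faults.
6 < 9: adding a frame reduced faults, as is typical.

9, 6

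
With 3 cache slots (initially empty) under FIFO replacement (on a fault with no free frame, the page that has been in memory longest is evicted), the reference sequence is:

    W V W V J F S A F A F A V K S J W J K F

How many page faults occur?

W: fault, frames (W)
V: fault, frames (W V)
W: hit
V: hit
J: fault, frames (W V J)
F: fault, evict W, frames (V J F)
S: fault, evict V, frames (J F S)
A: fault, evict J, frames (F S A)
F: hit
A: hit
F: hit
A: hit
V: fault, evict F, frames (S A V)
K: fault, evict S, frames (A V K)
S: fault, evict A, frames (V K S)
J: fault, evict V, frames (K S J)
W: fault, evict K, frames (S J W)
J: hit
K: fault, evict S, frames (J W K)
F: fault, evict J, frames (W K F)
Page faults: 13.

13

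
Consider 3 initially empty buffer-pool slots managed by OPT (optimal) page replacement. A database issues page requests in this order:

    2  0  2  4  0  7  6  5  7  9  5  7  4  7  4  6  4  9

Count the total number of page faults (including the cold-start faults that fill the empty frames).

2 -> miss, frames [2]
0 -> miss, frames [2, 0]
2 -> hit
4 -> miss, frames [2, 0, 4]
0 -> hit
7 -> miss, evict 0, frames [2, 4, 7]
6 -> miss, evict 2, frames [4, 7, 6]
5 -> miss, evict 6, frames [4, 7, 5]
7 -> hit
9 -> miss, evict 4, frames [7, 5, 9]
5 -> hit
7 -> hit
4 -> miss, evict 5, frames [7, 9, 4]
7 -> hit
4 -> hit
6 -> miss, evict 7, frames [9, 4, 6]
4 -> hit
9 -> hit
Page faults: 9.

9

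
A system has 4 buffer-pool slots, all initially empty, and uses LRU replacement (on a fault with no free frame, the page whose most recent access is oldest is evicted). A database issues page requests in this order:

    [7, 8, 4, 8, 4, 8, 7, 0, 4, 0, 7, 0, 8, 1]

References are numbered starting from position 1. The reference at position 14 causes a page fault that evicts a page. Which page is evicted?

4

pos 1: 7 -> fault, frames {7}
pos 2: 8 -> fault, frames {7,8}
pos 3: 4 -> fault, frames {7,8,4}
pos 4: 8 -> hit
pos 5: 4 -> hit
pos 6: 8 -> hit
pos 7: 7 -> hit
pos 8: 0 -> fault, frames {4,8,7,0}
pos 9: 4 -> hit
pos 10: 0 -> hit
pos 11: 7 -> hit
pos 12: 0 -> hit
pos 13: 8 -> hit
pos 14: 1 -> fault, evict 4, frames {7,0,8,1}
At position 14, page 4 is evicted.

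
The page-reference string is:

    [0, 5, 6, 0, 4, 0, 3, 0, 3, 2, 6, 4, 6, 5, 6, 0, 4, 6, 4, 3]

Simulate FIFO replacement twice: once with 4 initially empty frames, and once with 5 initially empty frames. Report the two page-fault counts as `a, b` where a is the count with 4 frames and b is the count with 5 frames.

12, 7

4 frames: F F F . F . F F . F F F . F . F . . . F → 12 faults.
5 frames: F F F . F . F . . F . . . . . F . . . . → 7 faults.
7 < 12: adding a frame reduced faults, as is typical.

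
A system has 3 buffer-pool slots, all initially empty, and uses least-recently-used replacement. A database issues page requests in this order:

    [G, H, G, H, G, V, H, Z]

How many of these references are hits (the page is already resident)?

4

G → fault, frames [G]
H → fault, frames [G, H]
G → hit
H → hit
G → hit
V → fault, frames [H, G, V]
H → hit
Z → fault, evict G, frames [V, H, Z]
Hits: 4.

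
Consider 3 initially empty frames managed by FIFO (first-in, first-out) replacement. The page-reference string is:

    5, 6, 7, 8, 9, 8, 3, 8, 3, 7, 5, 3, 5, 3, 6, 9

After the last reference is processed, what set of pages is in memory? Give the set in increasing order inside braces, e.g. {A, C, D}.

{5, 6, 9}

5 → fault, frames [5]
6 → fault, frames [5, 6]
7 → fault, frames [5, 6, 7]
8 → fault, evict 5, frames [6, 7, 8]
9 → fault, evict 6, frames [7, 8, 9]
8 → hit
3 → fault, evict 7, frames [8, 9, 3]
8 → hit
3 → hit
7 → fault, evict 8, frames [9, 3, 7]
5 → fault, evict 9, frames [3, 7, 5]
3 → hit
5 → hit
3 → hit
6 → fault, evict 3, frames [7, 5, 6]
9 → fault, evict 7, frames [5, 6, 9]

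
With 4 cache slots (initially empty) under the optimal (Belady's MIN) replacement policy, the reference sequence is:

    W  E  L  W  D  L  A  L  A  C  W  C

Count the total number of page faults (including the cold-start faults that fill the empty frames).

6

W → fault, frames {W}
E → fault, frames {W,E}
L → fault, frames {W,E,L}
W → hit
D → fault, frames {W,E,L,D}
L → hit
A → fault, evict D, frames {W,E,L,A}
L → hit
A → hit
C → fault, evict A, frames {W,E,L,C}
W → hit
C → hit
Page faults: 6.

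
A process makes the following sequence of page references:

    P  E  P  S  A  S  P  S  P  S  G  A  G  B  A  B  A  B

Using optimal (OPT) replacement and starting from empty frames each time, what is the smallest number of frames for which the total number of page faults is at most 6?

3

f=1: 18 faults
f=2: 8 faults
f=3: 6 faults
f=4: 6 faults
f=5: 6 faults
f=6: 6 faults
Smallest f with faults ≤ 6 is 3.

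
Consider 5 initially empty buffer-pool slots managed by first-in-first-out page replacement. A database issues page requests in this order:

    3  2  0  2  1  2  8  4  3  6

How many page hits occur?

3 -> fault, frames {3}
2 -> fault, frames {3,2}
0 -> fault, frames {3,2,0}
2 -> hit
1 -> fault, frames {3,2,0,1}
2 -> hit
8 -> fault, frames {3,2,0,1,8}
4 -> fault, evict 3, frames {2,0,1,8,4}
3 -> fault, evict 2, frames {0,1,8,4,3}
6 -> fault, evict 0, frames {1,8,4,3,6}
Hits: 2.

2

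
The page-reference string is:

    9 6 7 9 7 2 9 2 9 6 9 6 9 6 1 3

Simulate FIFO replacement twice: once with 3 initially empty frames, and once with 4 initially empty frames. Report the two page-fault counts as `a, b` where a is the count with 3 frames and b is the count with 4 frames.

3 frames: F F F . . F F . . F . . . . F F → 8 faults.
4 frames: F F F . . F . . . . . . . . F F → 6 faults.
6 < 8: adding a frame reduced faults, as is typical.

8, 6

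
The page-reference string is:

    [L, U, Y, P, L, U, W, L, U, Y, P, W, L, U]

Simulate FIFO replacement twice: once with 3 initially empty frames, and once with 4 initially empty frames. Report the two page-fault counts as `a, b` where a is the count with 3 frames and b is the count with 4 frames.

11, 12

3 frames: F F F F F F F . . F F . F F → 11 faults.
4 frames: F F F F . . F F F F F F F F → 12 faults.
12 > 11: adding a frame increased faults — Belady's anomaly.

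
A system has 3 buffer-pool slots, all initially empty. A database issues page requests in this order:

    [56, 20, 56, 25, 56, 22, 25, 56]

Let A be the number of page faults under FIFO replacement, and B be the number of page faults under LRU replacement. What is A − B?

Under FIFO: F F . F . F . F → 5 faults.
Under LRU: F F . F . F . . → 4 faults.
A − B = 5 − 4 = 1.

1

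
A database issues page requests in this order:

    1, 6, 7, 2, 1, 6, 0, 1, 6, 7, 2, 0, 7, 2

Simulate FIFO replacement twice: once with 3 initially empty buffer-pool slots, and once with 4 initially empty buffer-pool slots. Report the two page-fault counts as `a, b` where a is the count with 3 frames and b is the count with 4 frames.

9, 10

3 frames: F F F F F F F . . F F . . . → 9 faults.
4 frames: F F F F . . F F F F F F . . → 10 faults.
10 > 9: adding a frame increased faults — Belady's anomaly.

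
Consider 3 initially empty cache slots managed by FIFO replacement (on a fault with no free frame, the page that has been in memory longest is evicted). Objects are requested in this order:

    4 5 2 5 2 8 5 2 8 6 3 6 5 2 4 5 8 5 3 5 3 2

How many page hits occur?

9

4 → fault, frames [4]
5 → fault, frames [4, 5]
2 → fault, frames [4, 5, 2]
5 → hit
2 → hit
8 → fault, evict 4, frames [5, 2, 8]
5 → hit
2 → hit
8 → hit
6 → fault, evict 5, frames [2, 8, 6]
3 → fault, evict 2, frames [8, 6, 3]
6 → hit
5 → fault, evict 8, frames [6, 3, 5]
2 → fault, evict 6, frames [3, 5, 2]
4 → fault, evict 3, frames [5, 2, 4]
5 → hit
8 → fault, evict 5, frames [2, 4, 8]
5 → fault, evict 2, frames [4, 8, 5]
3 → fault, evict 4, frames [8, 5, 3]
5 → hit
3 → hit
2 → fault, evict 8, frames [5, 3, 2]
Hits: 9.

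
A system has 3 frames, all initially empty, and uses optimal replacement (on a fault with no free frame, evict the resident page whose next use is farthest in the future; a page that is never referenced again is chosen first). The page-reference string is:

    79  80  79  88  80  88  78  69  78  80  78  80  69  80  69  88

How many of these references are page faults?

6

79: fault, frames [79]
80: fault, frames [79, 80]
79: hit
88: fault, frames [79, 80, 88]
80: hit
88: hit
78: fault, evict 79, frames [80, 88, 78]
69: fault, evict 88, frames [80, 78, 69]
78: hit
80: hit
78: hit
80: hit
69: hit
80: hit
69: hit
88: fault, evict 69, frames [80, 78, 88]
Page faults: 6.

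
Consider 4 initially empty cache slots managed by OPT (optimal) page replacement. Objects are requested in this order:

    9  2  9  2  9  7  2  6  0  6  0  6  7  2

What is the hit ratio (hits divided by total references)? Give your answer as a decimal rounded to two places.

9 -> fault, frames (9)
2 -> fault, frames (9 2)
9 -> hit
2 -> hit
9 -> hit
7 -> fault, frames (9 2 7)
2 -> hit
6 -> fault, frames (9 2 7 6)
0 -> fault, evict 9, frames (2 7 6 0)
6 -> hit
0 -> hit
6 -> hit
7 -> hit
2 -> hit
Hits: 9 of 14 references → 9/14 = 0.6429.

0.64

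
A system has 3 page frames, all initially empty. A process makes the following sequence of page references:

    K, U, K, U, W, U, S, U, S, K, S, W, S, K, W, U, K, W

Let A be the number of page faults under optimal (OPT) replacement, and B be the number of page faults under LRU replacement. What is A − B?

-1

Under OPT: F F . . F . F . . . . F . . . F . . → 6 faults.
Under LRU: F F . . F . F . . F . F . . . F . . → 7 faults.
A − B = 6 − 7 = -1.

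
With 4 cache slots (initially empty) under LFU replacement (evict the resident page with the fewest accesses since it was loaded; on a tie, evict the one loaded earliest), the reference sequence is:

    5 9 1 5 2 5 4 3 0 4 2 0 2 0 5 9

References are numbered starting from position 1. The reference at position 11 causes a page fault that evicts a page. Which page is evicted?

pos 1: 5: miss, frames {5}
pos 2: 9: miss, frames {5,9}
pos 3: 1: miss, frames {5,9,1}
pos 4: 5: hit
pos 5: 2: miss, frames {5,9,1,2}
pos 6: 5: hit
pos 7: 4: miss, evict 9, frames {5,1,2,4}
pos 8: 3: miss, evict 1, frames {5,2,4,3}
pos 9: 0: miss, evict 2, frames {5,4,3,0}
pos 10: 4: hit
pos 11: 2: miss, evict 3, frames {5,4,0,2}
At position 11, page 3 is evicted.

3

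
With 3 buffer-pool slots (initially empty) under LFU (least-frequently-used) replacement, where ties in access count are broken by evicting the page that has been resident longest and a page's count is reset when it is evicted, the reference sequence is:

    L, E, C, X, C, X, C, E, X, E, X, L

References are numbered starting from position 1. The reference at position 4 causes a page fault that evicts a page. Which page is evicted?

pos 1: L: fault, frames [L]
pos 2: E: fault, frames [L, E]
pos 3: C: fault, frames [L, E, C]
pos 4: X: fault, evict L, frames [E, C, X]
At position 4, page L is evicted.

L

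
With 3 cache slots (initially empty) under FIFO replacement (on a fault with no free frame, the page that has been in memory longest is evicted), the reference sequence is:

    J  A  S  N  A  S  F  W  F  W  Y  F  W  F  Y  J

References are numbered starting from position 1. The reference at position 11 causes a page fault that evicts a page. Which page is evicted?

pos 1: J: fault, frames {J}
pos 2: A: fault, frames {J,A}
pos 3: S: fault, frames {J,A,S}
pos 4: N: fault, evict J, frames {A,S,N}
pos 5: A: hit
pos 6: S: hit
pos 7: F: fault, evict A, frames {S,N,F}
pos 8: W: fault, evict S, frames {N,F,W}
pos 9: F: hit
pos 10: W: hit
pos 11: Y: fault, evict N, frames {F,W,Y}
At position 11, page N is evicted.

N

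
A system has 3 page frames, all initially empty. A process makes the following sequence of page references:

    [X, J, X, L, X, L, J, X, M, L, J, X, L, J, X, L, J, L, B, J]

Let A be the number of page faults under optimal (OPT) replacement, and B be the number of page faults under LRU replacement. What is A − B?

-2

Under OPT: F F . F . . . . F . . F . . . . . . F . → 6 faults.
Under LRU: F F . F . . . . F F F F . . . . . . F . → 8 faults.
A − B = 6 − 8 = -2.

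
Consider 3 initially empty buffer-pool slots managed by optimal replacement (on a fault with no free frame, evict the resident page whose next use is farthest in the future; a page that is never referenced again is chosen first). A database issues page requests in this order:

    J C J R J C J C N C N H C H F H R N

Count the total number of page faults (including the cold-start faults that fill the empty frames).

7

J: fault, frames [J]
C: fault, frames [J, C]
J: hit
R: fault, frames [J, C, R]
J: hit
C: hit
J: hit
C: hit
N: fault, evict J, frames [C, R, N]
C: hit
N: hit
H: fault, evict N, frames [C, R, H]
C: hit
H: hit
F: fault, evict C, frames [R, H, F]
H: hit
R: hit
N: fault, evict F, frames [R, H, N]
Page faults: 7.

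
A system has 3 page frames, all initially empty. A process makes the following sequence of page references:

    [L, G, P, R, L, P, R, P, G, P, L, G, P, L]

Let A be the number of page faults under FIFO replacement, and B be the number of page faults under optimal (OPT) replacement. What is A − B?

2

Under FIFO: F F F F F . . . F F . . . . → 7 faults.
Under OPT: F F F F . . . . F . . . . . → 5 faults.
A − B = 7 − 5 = 2.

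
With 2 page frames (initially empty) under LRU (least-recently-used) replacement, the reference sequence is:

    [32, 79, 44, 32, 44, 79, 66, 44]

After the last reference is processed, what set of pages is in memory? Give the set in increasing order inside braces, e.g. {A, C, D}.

{44, 66}

32: miss, frames {32}
79: miss, frames {32,79}
44: miss, evict 32, frames {79,44}
32: miss, evict 79, frames {44,32}
44: hit
79: miss, evict 32, frames {44,79}
66: miss, evict 44, frames {79,66}
44: miss, evict 79, frames {66,44}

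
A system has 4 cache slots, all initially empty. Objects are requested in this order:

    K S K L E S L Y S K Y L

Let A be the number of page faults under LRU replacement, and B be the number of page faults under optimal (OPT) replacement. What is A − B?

Under LRU: F F . F F . . F . F . . → 6 faults.
Under OPT: F F . F F . . F . . . . → 5 faults.
A − B = 6 − 5 = 1.

1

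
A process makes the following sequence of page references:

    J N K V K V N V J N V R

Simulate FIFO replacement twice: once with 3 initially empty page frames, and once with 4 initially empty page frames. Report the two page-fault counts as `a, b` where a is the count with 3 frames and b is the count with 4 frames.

3 frames: F F F F . . . . F F . F → 7 faults.
4 frames: F F F F . . . . . . . F → 5 faults.
5 < 7: adding a frame reduced faults, as is typical.

7, 5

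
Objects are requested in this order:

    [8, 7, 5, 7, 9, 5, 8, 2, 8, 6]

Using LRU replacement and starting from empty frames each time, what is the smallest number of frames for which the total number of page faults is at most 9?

2

f=1: 10 faults
f=2: 8 faults
f=3: 7 faults
f=4: 6 faults
f=5: 6 faults
f=6: 6 faults
Smallest f with faults ≤ 9 is 2.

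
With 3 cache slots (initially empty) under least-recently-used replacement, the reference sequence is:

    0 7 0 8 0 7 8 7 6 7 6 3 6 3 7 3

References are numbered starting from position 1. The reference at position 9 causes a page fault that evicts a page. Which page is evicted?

pos 1: 0: miss, frames {0}
pos 2: 7: miss, frames {0,7}
pos 3: 0: hit
pos 4: 8: miss, frames {7,0,8}
pos 5: 0: hit
pos 6: 7: hit
pos 7: 8: hit
pos 8: 7: hit
pos 9: 6: miss, evict 0, frames {8,7,6}
At position 9, page 0 is evicted.

0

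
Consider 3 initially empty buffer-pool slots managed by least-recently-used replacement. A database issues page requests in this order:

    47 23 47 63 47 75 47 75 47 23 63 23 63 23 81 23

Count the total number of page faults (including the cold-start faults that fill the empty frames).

7

47: miss, frames {47}
23: miss, frames {47,23}
47: hit
63: miss, frames {23,47,63}
47: hit
75: miss, evict 23, frames {63,47,75}
47: hit
75: hit
47: hit
23: miss, evict 63, frames {75,47,23}
63: miss, evict 75, frames {47,23,63}
23: hit
63: hit
23: hit
81: miss, evict 47, frames {63,23,81}
23: hit
Page faults: 7.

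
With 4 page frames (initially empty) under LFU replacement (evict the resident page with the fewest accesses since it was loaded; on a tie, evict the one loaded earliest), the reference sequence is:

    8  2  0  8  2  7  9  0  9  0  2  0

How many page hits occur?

6

8 → fault, frames [8]
2 → fault, frames [8, 2]
0 → fault, frames [8, 2, 0]
8 → hit
2 → hit
7 → fault, frames [8, 2, 0, 7]
9 → fault, evict 0, frames [8, 2, 7, 9]
0 → fault, evict 7, frames [8, 2, 9, 0]
9 → hit
0 → hit
2 → hit
0 → hit
Hits: 6.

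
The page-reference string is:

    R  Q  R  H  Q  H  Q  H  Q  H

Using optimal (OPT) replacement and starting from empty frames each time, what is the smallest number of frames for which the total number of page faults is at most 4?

f=1: 10 faults
f=2: 3 faults
f=3: 3 faults
Smallest f with faults ≤ 4 is 2.

2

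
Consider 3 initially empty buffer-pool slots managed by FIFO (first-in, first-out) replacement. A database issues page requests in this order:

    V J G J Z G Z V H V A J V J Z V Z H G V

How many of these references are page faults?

13

V → fault, frames {V}
J → fault, frames {V,J}
G → fault, frames {V,J,G}
J → hit
Z → fault, evict V, frames {J,G,Z}
G → hit
Z → hit
V → fault, evict J, frames {G,Z,V}
H → fault, evict G, frames {Z,V,H}
V → hit
A → fault, evict Z, frames {V,H,A}
J → fault, evict V, frames {H,A,J}
V → fault, evict H, frames {A,J,V}
J → hit
Z → fault, evict A, frames {J,V,Z}
V → hit
Z → hit
H → fault, evict J, frames {V,Z,H}
G → fault, evict V, frames {Z,H,G}
V → fault, evict Z, frames {H,G,V}
Page faults: 13.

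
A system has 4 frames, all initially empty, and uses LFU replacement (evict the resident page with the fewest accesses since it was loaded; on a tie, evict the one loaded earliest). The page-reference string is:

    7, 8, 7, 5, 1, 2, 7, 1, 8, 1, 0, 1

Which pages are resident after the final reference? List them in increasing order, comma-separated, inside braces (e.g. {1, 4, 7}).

7 -> fault, frames {7}
8 -> fault, frames {7,8}
7 -> hit
5 -> fault, frames {7,8,5}
1 -> fault, frames {7,8,5,1}
2 -> fault, evict 8, frames {7,5,1,2}
7 -> hit
1 -> hit
8 -> fault, evict 5, frames {7,1,2,8}
1 -> hit
0 -> fault, evict 2, frames {7,1,8,0}
1 -> hit

{0, 1, 7, 8}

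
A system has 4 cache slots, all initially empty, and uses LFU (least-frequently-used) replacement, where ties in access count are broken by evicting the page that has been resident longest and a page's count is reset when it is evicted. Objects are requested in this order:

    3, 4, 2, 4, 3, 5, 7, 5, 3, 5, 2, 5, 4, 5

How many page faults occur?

6

3 -> miss, frames {3}
4 -> miss, frames {3,4}
2 -> miss, frames {3,4,2}
4 -> hit
3 -> hit
5 -> miss, frames {3,4,2,5}
7 -> miss, evict 2, frames {3,4,5,7}
5 -> hit
3 -> hit
5 -> hit
2 -> miss, evict 7, frames {3,4,5,2}
5 -> hit
4 -> hit
5 -> hit
Page faults: 6.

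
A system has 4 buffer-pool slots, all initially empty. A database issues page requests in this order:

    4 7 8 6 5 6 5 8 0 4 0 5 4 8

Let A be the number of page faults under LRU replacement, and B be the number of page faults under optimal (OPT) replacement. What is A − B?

1

Under LRU: F F F F F . . . F F . . . . → 7 faults.
Under OPT: F F F F F . . . F . . . . . → 6 faults.
A − B = 7 − 6 = 1.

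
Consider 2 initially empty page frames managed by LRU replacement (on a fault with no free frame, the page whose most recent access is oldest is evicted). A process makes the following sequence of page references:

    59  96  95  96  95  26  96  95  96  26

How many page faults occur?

59: miss, frames {59}
96: miss, frames {59,96}
95: miss, evict 59, frames {96,95}
96: hit
95: hit
26: miss, evict 96, frames {95,26}
96: miss, evict 95, frames {26,96}
95: miss, evict 26, frames {96,95}
96: hit
26: miss, evict 95, frames {96,26}
Page faults: 7.

7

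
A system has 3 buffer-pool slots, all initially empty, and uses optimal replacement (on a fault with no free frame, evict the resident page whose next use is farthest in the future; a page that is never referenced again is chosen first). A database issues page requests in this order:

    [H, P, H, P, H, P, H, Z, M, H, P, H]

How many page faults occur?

4

H -> fault, frames (H)
P -> fault, frames (H P)
H -> hit
P -> hit
H -> hit
P -> hit
H -> hit
Z -> fault, frames (H P Z)
M -> fault, evict Z, frames (H P M)
H -> hit
P -> hit
H -> hit
Page faults: 4.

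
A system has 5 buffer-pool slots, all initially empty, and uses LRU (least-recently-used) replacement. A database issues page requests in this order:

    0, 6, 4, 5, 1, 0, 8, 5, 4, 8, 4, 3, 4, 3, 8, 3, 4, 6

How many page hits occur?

10

0: miss, frames (0)
6: miss, frames (0 6)
4: miss, frames (0 6 4)
5: miss, frames (0 6 4 5)
1: miss, frames (0 6 4 5 1)
0: hit
8: miss, evict 6, frames (4 5 1 0 8)
5: hit
4: hit
8: hit
4: hit
3: miss, evict 1, frames (0 5 8 4 3)
4: hit
3: hit
8: hit
3: hit
4: hit
6: miss, evict 0, frames (5 8 3 4 6)
Hits: 10.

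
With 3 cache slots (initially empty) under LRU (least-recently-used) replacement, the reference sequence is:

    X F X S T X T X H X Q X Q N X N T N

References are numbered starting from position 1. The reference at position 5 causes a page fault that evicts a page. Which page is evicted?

pos 1: X -> miss, frames (X)
pos 2: F -> miss, frames (X F)
pos 3: X -> hit
pos 4: S -> miss, frames (F X S)
pos 5: T -> miss, evict F, frames (X S T)
At position 5, page F is evicted.

F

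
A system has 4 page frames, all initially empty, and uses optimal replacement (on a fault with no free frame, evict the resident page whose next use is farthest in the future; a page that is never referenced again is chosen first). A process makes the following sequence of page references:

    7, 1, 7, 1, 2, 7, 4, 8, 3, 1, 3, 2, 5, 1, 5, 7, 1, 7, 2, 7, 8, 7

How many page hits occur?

7: miss, frames {7}
1: miss, frames {7,1}
7: hit
1: hit
2: miss, frames {7,1,2}
7: hit
4: miss, frames {7,1,2,4}
8: miss, evict 4, frames {7,1,2,8}
3: miss, evict 8, frames {7,1,2,3}
1: hit
3: hit
2: hit
5: miss, evict 3, frames {7,1,2,5}
1: hit
5: hit
7: hit
1: hit
7: hit
2: hit
7: hit
8: miss, evict 5, frames {7,1,2,8}
7: hit
Hits: 14.

14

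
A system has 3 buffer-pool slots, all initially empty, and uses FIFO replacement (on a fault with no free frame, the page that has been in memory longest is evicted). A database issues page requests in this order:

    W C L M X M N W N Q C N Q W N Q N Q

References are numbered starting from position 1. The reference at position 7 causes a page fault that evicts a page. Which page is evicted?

L

pos 1: W → fault, frames [W]
pos 2: C → fault, frames [W, C]
pos 3: L → fault, frames [W, C, L]
pos 4: M → fault, evict W, frames [C, L, M]
pos 5: X → fault, evict C, frames [L, M, X]
pos 6: M → hit
pos 7: N → fault, evict L, frames [M, X, N]
At position 7, page L is evicted.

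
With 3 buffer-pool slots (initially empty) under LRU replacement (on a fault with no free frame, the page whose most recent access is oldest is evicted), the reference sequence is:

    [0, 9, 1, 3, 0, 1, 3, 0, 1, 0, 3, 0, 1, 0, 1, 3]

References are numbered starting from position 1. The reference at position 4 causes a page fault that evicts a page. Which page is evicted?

pos 1: 0 → fault, frames [0]
pos 2: 9 → fault, frames [0, 9]
pos 3: 1 → fault, frames [0, 9, 1]
pos 4: 3 → fault, evict 0, frames [9, 1, 3]
At position 4, page 0 is evicted.

0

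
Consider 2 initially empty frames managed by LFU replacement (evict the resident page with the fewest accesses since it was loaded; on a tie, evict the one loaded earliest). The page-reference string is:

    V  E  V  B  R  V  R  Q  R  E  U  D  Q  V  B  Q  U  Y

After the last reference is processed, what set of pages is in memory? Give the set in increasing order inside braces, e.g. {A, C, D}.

V -> fault, frames {V}
E -> fault, frames {V,E}
V -> hit
B -> fault, evict E, frames {V,B}
R -> fault, evict B, frames {V,R}
V -> hit
R -> hit
Q -> fault, evict R, frames {V,Q}
R -> fault, evict Q, frames {V,R}
E -> fault, evict R, frames {V,E}
U -> fault, evict E, frames {V,U}
D -> fault, evict U, frames {V,D}
Q -> fault, evict D, frames {V,Q}
V -> hit
B -> fault, evict Q, frames {V,B}
Q -> fault, evict B, frames {V,Q}
U -> fault, evict Q, frames {V,U}
Y -> fault, evict U, frames {V,Y}

{V, Y}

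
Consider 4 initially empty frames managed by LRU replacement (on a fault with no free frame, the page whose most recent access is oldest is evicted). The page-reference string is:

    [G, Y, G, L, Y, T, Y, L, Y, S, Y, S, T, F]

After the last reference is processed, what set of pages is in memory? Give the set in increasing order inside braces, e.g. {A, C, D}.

{F, S, T, Y}

G -> fault, frames [G]
Y -> fault, frames [G, Y]
G -> hit
L -> fault, frames [Y, G, L]
Y -> hit
T -> fault, frames [G, L, Y, T]
Y -> hit
L -> hit
Y -> hit
S -> fault, evict G, frames [T, L, Y, S]
Y -> hit
S -> hit
T -> hit
F -> fault, evict L, frames [Y, S, T, F]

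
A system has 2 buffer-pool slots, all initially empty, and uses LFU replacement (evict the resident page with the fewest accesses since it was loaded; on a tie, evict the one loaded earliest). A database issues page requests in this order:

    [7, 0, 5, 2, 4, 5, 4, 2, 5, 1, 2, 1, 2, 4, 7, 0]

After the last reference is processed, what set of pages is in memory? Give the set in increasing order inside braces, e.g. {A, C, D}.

{0, 4}

7 -> miss, frames {7}
0 -> miss, frames {7,0}
5 -> miss, evict 7, frames {0,5}
2 -> miss, evict 0, frames {5,2}
4 -> miss, evict 5, frames {2,4}
5 -> miss, evict 2, frames {4,5}
4 -> hit
2 -> miss, evict 5, frames {4,2}
5 -> miss, evict 2, frames {4,5}
1 -> miss, evict 5, frames {4,1}
2 -> miss, evict 1, frames {4,2}
1 -> miss, evict 2, frames {4,1}
2 -> miss, evict 1, frames {4,2}
4 -> hit
7 -> miss, evict 2, frames {4,7}
0 -> miss, evict 7, frames {4,0}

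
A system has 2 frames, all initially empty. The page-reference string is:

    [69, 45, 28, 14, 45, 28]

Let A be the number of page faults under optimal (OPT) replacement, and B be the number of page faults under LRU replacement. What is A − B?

-1

Under OPT: F F F F . F → 5 faults.
Under LRU: F F F F F F → 6 faults.
A − B = 5 − 6 = -1.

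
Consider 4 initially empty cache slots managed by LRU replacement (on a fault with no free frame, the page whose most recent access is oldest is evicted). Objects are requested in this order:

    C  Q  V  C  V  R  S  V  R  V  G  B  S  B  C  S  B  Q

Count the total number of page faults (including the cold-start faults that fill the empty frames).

C: miss, frames [C]
Q: miss, frames [C, Q]
V: miss, frames [C, Q, V]
C: hit
V: hit
R: miss, frames [Q, C, V, R]
S: miss, evict Q, frames [C, V, R, S]
V: hit
R: hit
V: hit
G: miss, evict C, frames [S, R, V, G]
B: miss, evict S, frames [R, V, G, B]
S: miss, evict R, frames [V, G, B, S]
B: hit
C: miss, evict V, frames [G, S, B, C]
S: hit
B: hit
Q: miss, evict G, frames [C, S, B, Q]
Page faults: 10.

10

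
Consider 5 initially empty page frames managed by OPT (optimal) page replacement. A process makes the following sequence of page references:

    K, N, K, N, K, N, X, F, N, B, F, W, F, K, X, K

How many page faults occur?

K -> miss, frames {K}
N -> miss, frames {K,N}
K -> hit
N -> hit
K -> hit
N -> hit
X -> miss, frames {K,N,X}
F -> miss, frames {K,N,X,F}
N -> hit
B -> miss, frames {K,N,X,F,B}
F -> hit
W -> miss, evict B, frames {K,N,X,F,W}
F -> hit
K -> hit
X -> hit
K -> hit
Page faults: 6.

6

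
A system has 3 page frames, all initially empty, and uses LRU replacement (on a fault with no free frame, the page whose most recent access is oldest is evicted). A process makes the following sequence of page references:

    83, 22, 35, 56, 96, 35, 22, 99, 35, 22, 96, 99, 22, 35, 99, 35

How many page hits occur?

6

83 -> fault, frames (83)
22 -> fault, frames (83 22)
35 -> fault, frames (83 22 35)
56 -> fault, evict 83, frames (22 35 56)
96 -> fault, evict 22, frames (35 56 96)
35 -> hit
22 -> fault, evict 56, frames (96 35 22)
99 -> fault, evict 96, frames (35 22 99)
35 -> hit
22 -> hit
96 -> fault, evict 99, frames (35 22 96)
99 -> fault, evict 35, frames (22 96 99)
22 -> hit
35 -> fault, evict 96, frames (99 22 35)
99 -> hit
35 -> hit
Hits: 6.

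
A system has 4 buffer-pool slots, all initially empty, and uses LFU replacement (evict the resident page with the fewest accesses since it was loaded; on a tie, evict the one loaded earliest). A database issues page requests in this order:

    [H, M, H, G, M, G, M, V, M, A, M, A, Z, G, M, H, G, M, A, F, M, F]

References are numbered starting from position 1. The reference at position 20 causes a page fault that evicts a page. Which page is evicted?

pos 1: H -> fault, frames [H]
pos 2: M -> fault, frames [H, M]
pos 3: H -> hit
pos 4: G -> fault, frames [H, M, G]
pos 5: M -> hit
pos 6: G -> hit
pos 7: M -> hit
pos 8: V -> fault, frames [H, M, G, V]
pos 9: M -> hit
pos 10: A -> fault, evict V, frames [H, M, G, A]
pos 11: M -> hit
pos 12: A -> hit
pos 13: Z -> fault, evict H, frames [M, G, A, Z]
pos 14: G -> hit
pos 15: M -> hit
pos 16: H -> fault, evict Z, frames [M, G, A, H]
pos 17: G -> hit
pos 18: M -> hit
pos 19: A -> hit
pos 20: F -> fault, evict H, frames [M, G, A, F]
At position 20, page H is evicted.

H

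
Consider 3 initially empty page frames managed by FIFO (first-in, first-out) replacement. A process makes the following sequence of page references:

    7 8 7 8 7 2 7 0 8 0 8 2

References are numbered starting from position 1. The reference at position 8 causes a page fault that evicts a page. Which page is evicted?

pos 1: 7: fault, frames [7]
pos 2: 8: fault, frames [7, 8]
pos 3: 7: hit
pos 4: 8: hit
pos 5: 7: hit
pos 6: 2: fault, frames [7, 8, 2]
pos 7: 7: hit
pos 8: 0: fault, evict 7, frames [8, 2, 0]
At position 8, page 7 is evicted.

7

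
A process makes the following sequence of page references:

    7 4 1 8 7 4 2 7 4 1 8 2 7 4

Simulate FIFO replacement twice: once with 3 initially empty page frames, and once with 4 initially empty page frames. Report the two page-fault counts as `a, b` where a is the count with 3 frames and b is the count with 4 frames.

11, 12

3 frames: F F F F F F F . . F F . F F → 11 faults.
4 frames: F F F F . . F F F F F F F F → 12 faults.
12 > 11: adding a frame increased faults — Belady's anomaly.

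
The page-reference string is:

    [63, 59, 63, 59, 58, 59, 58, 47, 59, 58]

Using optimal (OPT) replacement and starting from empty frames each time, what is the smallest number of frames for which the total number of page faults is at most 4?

f=1: 10 faults
f=2: 5 faults
f=3: 4 faults
f=4: 4 faults
Smallest f with faults ≤ 4 is 3.

3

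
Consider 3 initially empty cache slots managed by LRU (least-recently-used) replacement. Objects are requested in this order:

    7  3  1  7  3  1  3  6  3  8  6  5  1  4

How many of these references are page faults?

8

7 -> fault, frames (7)
3 -> fault, frames (7 3)
1 -> fault, frames (7 3 1)
7 -> hit
3 -> hit
1 -> hit
3 -> hit
6 -> fault, evict 7, frames (1 3 6)
3 -> hit
8 -> fault, evict 1, frames (6 3 8)
6 -> hit
5 -> fault, evict 3, frames (8 6 5)
1 -> fault, evict 8, frames (6 5 1)
4 -> fault, evict 6, frames (5 1 4)
Page faults: 8.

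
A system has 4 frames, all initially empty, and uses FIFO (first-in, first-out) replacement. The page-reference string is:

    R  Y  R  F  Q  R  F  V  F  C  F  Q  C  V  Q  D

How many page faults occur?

R: miss, frames (R)
Y: miss, frames (R Y)
R: hit
F: miss, frames (R Y F)
Q: miss, frames (R Y F Q)
R: hit
F: hit
V: miss, evict R, frames (Y F Q V)
F: hit
C: miss, evict Y, frames (F Q V C)
F: hit
Q: hit
C: hit
V: hit
Q: hit
D: miss, evict F, frames (Q V C D)
Page faults: 7.

7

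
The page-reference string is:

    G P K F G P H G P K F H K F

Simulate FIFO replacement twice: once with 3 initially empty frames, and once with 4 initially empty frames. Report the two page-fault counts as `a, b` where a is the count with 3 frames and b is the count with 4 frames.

3 frames: F F F F F F F . . F F . . . → 9 faults.
4 frames: F F F F . . F F F F F F . . → 10 faults.
10 > 9: adding a frame increased faults — Belady's anomaly.

9, 10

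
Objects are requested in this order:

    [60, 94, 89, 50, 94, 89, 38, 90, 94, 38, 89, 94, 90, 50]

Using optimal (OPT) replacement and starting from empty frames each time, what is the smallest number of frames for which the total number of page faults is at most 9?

3

f=1: 14 faults
f=2: 11 faults
f=3: 8 faults
f=4: 7 faults
f=5: 6 faults
f=6: 6 faults
Smallest f with faults ≤ 9 is 3.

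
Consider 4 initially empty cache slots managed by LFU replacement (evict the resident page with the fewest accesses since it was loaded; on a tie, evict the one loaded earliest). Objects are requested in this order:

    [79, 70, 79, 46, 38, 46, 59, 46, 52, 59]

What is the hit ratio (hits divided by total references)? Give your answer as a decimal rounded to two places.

0.40

79: fault, frames [79]
70: fault, frames [79, 70]
79: hit
46: fault, frames [79, 70, 46]
38: fault, frames [79, 70, 46, 38]
46: hit
59: fault, evict 70, frames [79, 46, 38, 59]
46: hit
52: fault, evict 38, frames [79, 46, 59, 52]
59: hit
Hits: 4 of 10 references → 4/10 = 0.4000.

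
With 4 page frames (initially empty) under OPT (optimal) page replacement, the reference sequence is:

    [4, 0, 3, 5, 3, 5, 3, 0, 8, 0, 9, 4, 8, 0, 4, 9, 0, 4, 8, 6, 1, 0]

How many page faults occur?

8

4 → miss, frames {4}
0 → miss, frames {4,0}
3 → miss, frames {4,0,3}
5 → miss, frames {4,0,3,5}
3 → hit
5 → hit
3 → hit
0 → hit
8 → miss, evict 5, frames {4,0,3,8}
0 → hit
9 → miss, evict 3, frames {4,0,8,9}
4 → hit
8 → hit
0 → hit
4 → hit
9 → hit
0 → hit
4 → hit
8 → hit
6 → miss, evict 9, frames {4,0,8,6}
1 → miss, evict 6, frames {4,0,8,1}
0 → hit
Page faults: 8.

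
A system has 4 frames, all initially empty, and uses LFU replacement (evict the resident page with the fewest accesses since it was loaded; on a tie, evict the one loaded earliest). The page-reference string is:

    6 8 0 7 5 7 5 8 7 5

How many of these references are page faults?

6: miss, frames [6]
8: miss, frames [6, 8]
0: miss, frames [6, 8, 0]
7: miss, frames [6, 8, 0, 7]
5: miss, evict 6, frames [8, 0, 7, 5]
7: hit
5: hit
8: hit
7: hit
5: hit
Page faults: 5.

5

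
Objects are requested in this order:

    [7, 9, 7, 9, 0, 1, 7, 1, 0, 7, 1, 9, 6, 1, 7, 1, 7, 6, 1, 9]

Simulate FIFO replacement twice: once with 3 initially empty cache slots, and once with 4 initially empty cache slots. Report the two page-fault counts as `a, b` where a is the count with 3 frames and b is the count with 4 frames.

3 frames: F F . . F F F . . . . F F F F . . . . F → 10 faults.
4 frames: F F . . F F . . . . . . F . F . . . . F → 7 faults.
7 < 10: adding a frame reduced faults, as is typical.

10, 7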